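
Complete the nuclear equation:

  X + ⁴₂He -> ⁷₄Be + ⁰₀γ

He-3

Conserve mass number: A + 4 = 7 + 0, so A = 3.
Conserve atomic number: Z + 2 = 4 + 0, so Z = 2.
Z = 2 is helium, so the species is ³₂He.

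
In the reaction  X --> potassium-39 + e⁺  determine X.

Conserve mass number: A = 39 + 0, so A = 39.
Conserve atomic number: Z = 19 + 1, so Z = 20.
Z = 20 is calcium, so the species is calcium-39.

Ca-39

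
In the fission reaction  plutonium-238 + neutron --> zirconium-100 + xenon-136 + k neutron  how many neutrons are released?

3

Conserve mass number: 239 = 100 + 136 + k, so k = 239 − 236 = 3.
Check atomic number: 94 = 40 + 54 + 0 = 94. ✓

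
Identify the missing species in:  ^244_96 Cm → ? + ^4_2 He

Pu-240

Conserve mass number: 244 = A + 4, so A = 240.
Conserve atomic number: 96 = Z + 2, so Z = 94.
Z = 94 is plutonium, so the species is ^240_94 Pu.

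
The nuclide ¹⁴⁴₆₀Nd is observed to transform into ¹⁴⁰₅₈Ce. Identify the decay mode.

alpha decay

ΔA = 140 − 144 = -4; ΔZ = 58 − 60 = -2.
A drops by 4 and Z drops by 2 — the signature of alpha emission.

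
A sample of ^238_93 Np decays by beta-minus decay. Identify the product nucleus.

Pu-238

Beta-minus decay: mass number changes by +0, atomic number by +1.
A: 238 = 238; Z: 93 + 1 = 94.
Z = 94 is plutonium, so the daughter is ^238_94 Pu.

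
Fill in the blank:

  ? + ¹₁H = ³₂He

deuteron

Conserve mass number: A + 1 = 3, so A = 2.
Conserve atomic number: Z + 1 = 2, so Z = 1.
A = 2 and Z = 1 is ²₁H — a deuteron.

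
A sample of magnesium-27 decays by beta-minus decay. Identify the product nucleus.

Beta-minus decay: mass number changes by +0, atomic number by +1.
A: 27 = 27; Z: 12 + 1 = 13.
Z = 13 is aluminium, so the daughter is aluminium-27.

Al-27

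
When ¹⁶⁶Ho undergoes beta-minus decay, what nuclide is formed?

Er-166

Beta-minus decay: mass number changes by +0, atomic number by +1.
A: 166 = 166; Z: 67 + 1 = 68.
Z = 68 is erbium, so the daughter is ¹⁶⁶Er.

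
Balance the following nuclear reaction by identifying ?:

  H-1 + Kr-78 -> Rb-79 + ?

Conserve mass number: 1 + 78 = 79 + A, so A = 0.
Conserve atomic number: 1 + 36 = 37 + Z, so Z = 0.
A = 0 and Z = 0 is γ — a gamma ray.

gamma ray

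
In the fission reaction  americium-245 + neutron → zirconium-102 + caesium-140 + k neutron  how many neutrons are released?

Conserve mass number: 246 = 102 + 140 + k, so k = 246 − 242 = 4.
Check atomic number: 95 = 40 + 55 + 0 = 95. ✓

4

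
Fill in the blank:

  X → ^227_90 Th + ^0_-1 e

Ac-227

Conserve mass number: A = 227 + 0, so A = 227.
Conserve atomic number: Z = 90 − 1, so Z = 89.
Z = 89 is actinium, so the species is ^227_89 Ac.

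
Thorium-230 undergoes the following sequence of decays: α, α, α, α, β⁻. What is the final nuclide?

Bi-214

Start: (A, Z) = (230, 90).
After α: (226, 88).
After α: (222, 86).
After α: (218, 84).
After α: (214, 82).
After β⁻: (214, 83).
Z = 83 is bismuth.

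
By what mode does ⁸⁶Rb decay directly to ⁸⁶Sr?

ΔA = 86 − 86 = 0; ΔZ = 38 − 37 = +1.
A is unchanged and Z rises by 1 — a neutron has become a proton (β⁻ decay).

beta-minus decay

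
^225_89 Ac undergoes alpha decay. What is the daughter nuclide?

Alpha decay: mass number changes by -4, atomic number by -2.
A: 225 − 4 = 221; Z: 89 − 2 = 87.
Z = 87 is francium, so the daughter is ^221_87 Fr.

Fr-221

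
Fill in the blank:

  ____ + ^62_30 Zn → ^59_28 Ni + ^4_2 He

Conserve mass number: A + 62 = 59 + 4, so A = 1.
Conserve atomic number: Z + 30 = 28 + 2, so Z = 0.
A = 1 and Z = 0 is ^1_0 n — a neutron.

neutron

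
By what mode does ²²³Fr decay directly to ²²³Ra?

beta-minus decay

ΔA = 223 − 223 = 0; ΔZ = 88 − 87 = +1.
A is unchanged and Z rises by 1 — a neutron has become a proton (β⁻ decay).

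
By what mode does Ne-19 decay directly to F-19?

ΔA = 19 − 19 = 0; ΔZ = 9 − 10 = -1.
A is unchanged and Z drops by 1 — a proton has become a neutron (β⁺ emission or electron capture).

beta-plus decay or electron capture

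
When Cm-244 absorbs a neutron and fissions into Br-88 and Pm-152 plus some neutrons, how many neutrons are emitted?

5

Conserve mass number: 245 = 88 + 152 + k, so k = 245 − 240 = 5.
Check atomic number: 96 = 35 + 61 + 0 = 96. ✓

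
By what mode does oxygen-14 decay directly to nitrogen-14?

ΔA = 14 − 14 = 0; ΔZ = 7 − 8 = -1.
A is unchanged and Z drops by 1 — a proton has become a neutron (β⁺ emission or electron capture).

beta-plus decay or electron capture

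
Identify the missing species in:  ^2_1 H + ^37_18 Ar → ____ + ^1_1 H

Ar-38

Conserve mass number: 2 + 37 = A + 1, so A = 38.
Conserve atomic number: 1 + 18 = Z + 1, so Z = 18.
Z = 18 is argon, so the species is ^38_18 Ar.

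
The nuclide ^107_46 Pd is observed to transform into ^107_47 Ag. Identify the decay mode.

ΔA = 107 − 107 = 0; ΔZ = 47 − 46 = +1.
A is unchanged and Z rises by 1 — a neutron has become a proton (β⁻ decay).

beta-minus decay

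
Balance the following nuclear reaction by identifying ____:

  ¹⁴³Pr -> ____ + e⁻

Conserve mass number: 143 = A + 0, so A = 143.
Conserve atomic number: 59 = Z − 1, so Z = 60.
Z = 60 is neodymium, so the species is ¹⁴³Nd.

Nd-143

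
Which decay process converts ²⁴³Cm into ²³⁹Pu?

alpha decay

ΔA = 239 − 243 = -4; ΔZ = 94 − 96 = -2.
A drops by 4 and Z drops by 2 — the signature of alpha emission.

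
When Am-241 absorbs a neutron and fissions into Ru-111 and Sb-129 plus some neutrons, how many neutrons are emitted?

Conserve mass number: 242 = 111 + 129 + k, so k = 242 − 240 = 2.
Check atomic number: 95 = 44 + 51 + 0 = 95. ✓

2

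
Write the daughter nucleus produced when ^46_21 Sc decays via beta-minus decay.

Ti-46

Beta-minus decay: mass number changes by +0, atomic number by +1.
A: 46 = 46; Z: 21 + 1 = 22.
Z = 22 is titanium, so the daughter is ^46_22 Ti.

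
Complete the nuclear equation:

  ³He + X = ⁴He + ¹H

Conserve mass number: 3 + A = 4 + 1, so A = 2.
Conserve atomic number: 2 + Z = 2 + 1, so Z = 1.
A = 2 and Z = 1 is ²H — a deuteron.

deuteron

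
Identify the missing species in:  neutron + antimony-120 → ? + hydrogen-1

Sn-120

Conserve mass number: 1 + 120 = A + 1, so A = 120.
Conserve atomic number: 0 + 51 = Z + 1, so Z = 50.
Z = 50 is tin, so the species is tin-120.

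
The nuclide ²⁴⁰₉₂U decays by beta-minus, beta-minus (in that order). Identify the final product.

Start: (A, Z) = (240, 92).
After β⁻: (240, 93).
After β⁻: (240, 94).
Z = 94 is plutonium.

Pu-240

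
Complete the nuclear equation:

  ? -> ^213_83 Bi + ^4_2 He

At-217

Conserve mass number: A = 213 + 4, so A = 217.
Conserve atomic number: Z = 83 + 2, so Z = 85.
Z = 85 is astatine, so the species is ^217_85 At.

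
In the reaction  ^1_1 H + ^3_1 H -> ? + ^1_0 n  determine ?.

He-3

Conserve mass number: 1 + 3 = A + 1, so A = 3.
Conserve atomic number: 1 + 1 = Z + 0, so Z = 2.
Z = 2 is helium, so the species is ^3_2 He.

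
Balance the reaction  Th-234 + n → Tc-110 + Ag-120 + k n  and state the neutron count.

5

Conserve mass number: 235 = 110 + 120 + k, so k = 235 − 230 = 5.
Check atomic number: 90 = 43 + 47 + 0 = 90. ✓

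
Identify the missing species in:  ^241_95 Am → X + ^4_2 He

Conserve mass number: 241 = A + 4, so A = 237.
Conserve atomic number: 95 = Z + 2, so Z = 93.
Z = 93 is neptunium, so the species is ^237_93 Np.

Np-237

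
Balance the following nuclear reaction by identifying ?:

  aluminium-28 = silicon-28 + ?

Conserve mass number: 28 = 28 + A, so A = 0.
Conserve atomic number: 13 = 14 + Z, so Z = -1.
A = 0 and Z = -1 is e⁻ — a beta-minus particle.

beta-minus particle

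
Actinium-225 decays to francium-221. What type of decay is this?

alpha decay

ΔA = 221 − 225 = -4; ΔZ = 87 − 89 = -2.
A drops by 4 and Z drops by 2 — the signature of alpha emission.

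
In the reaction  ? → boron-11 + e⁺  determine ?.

Conserve mass number: A = 11 + 0, so A = 11.
Conserve atomic number: Z = 5 + 1, so Z = 6.
Z = 6 is carbon, so the species is carbon-11.

C-11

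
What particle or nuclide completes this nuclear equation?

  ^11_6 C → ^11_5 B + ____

Conserve mass number: 11 = 11 + A, so A = 0.
Conserve atomic number: 6 = 5 + Z, so Z = 1.
A = 0 and Z = 1 is ^0_1 e — a positron.

positron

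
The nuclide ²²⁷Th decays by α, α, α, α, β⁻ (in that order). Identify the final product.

Start: (A, Z) = (227, 90).
After α: (223, 88).
After α: (219, 86).
After α: (215, 84).
After α: (211, 82).
After β⁻: (211, 83).
Z = 83 is bismuth.

Bi-211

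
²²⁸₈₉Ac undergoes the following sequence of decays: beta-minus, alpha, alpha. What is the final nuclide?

Start: (A, Z) = (228, 89).
After β⁻: (228, 90).
After α: (224, 88).
After α: (220, 86).
Z = 86 is radon.

Rn-220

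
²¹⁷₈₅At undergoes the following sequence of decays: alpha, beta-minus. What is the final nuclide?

Start: (A, Z) = (217, 85).
After α: (213, 83).
After β⁻: (213, 84).
Z = 84 is polonium.

Po-213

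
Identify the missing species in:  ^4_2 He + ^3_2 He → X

Conserve mass number: 4 + 3 = A, so A = 7.
Conserve atomic number: 2 + 2 = Z, so Z = 4.
Z = 4 is beryllium, so the species is ^7_4 Be.

Be-7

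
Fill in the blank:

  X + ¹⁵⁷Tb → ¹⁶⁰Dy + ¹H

Conserve mass number: A + 157 = 160 + 1, so A = 4.
Conserve atomic number: Z + 65 = 66 + 1, so Z = 2.
A = 4 and Z = 2 is ⁴He — an alpha particle.

alpha particle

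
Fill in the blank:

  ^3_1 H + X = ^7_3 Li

Conserve mass number: 3 + A = 7, so A = 4.
Conserve atomic number: 1 + Z = 3, so Z = 2.
A = 4 and Z = 2 is ^4_2 He — an alpha particle.

alpha particle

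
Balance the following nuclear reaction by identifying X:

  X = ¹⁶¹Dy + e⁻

Conserve mass number: A = 161 + 0, so A = 161.
Conserve atomic number: Z = 66 − 1, so Z = 65.
Z = 65 is terbium, so the species is ¹⁶¹Tb.

Tb-161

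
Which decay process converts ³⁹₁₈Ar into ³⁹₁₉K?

beta-minus decay

ΔA = 39 − 39 = 0; ΔZ = 19 − 18 = +1.
A is unchanged and Z rises by 1 — a neutron has become a proton (β⁻ decay).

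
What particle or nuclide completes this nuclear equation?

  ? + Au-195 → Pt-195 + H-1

Conserve mass number: A + 195 = 195 + 1, so A = 1.
Conserve atomic number: Z + 79 = 78 + 1, so Z = 0.
A = 1 and Z = 0 is n — a neutron.

neutron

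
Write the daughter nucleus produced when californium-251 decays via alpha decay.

Cm-247

Alpha decay: mass number changes by -4, atomic number by -2.
A: 251 − 4 = 247; Z: 98 − 2 = 96.
Z = 96 is curium, so the daughter is curium-247.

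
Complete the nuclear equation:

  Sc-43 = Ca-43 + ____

Conserve mass number: 43 = 43 + A, so A = 0.
Conserve atomic number: 21 = 20 + Z, so Z = 1.
A = 0 and Z = 1 is e⁺ — a positron.

positron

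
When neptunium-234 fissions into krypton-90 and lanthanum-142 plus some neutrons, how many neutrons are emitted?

2

Conserve mass number: 234 = 90 + 142 + k, so k = 234 − 232 = 2.
Check atomic number: 93 = 36 + 57 + 0 = 93. ✓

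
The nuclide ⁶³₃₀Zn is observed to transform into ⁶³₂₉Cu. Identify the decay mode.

beta-plus decay or electron capture

ΔA = 63 − 63 = 0; ΔZ = 29 − 30 = -1.
A is unchanged and Z drops by 1 — a proton has become a neutron (β⁺ emission or electron capture).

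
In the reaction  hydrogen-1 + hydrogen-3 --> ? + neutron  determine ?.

He-3

Conserve mass number: 1 + 3 = A + 1, so A = 3.
Conserve atomic number: 1 + 1 = Z + 0, so Z = 2.
Z = 2 is helium, so the species is helium-3.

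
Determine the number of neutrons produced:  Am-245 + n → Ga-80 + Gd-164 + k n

2

Conserve mass number: 246 = 80 + 164 + k, so k = 246 − 244 = 2.
Check atomic number: 95 = 31 + 64 + 0 = 95. ✓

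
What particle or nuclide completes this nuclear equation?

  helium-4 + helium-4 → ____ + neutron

Be-7

Conserve mass number: 4 + 4 = A + 1, so A = 7.
Conserve atomic number: 2 + 2 = Z + 0, so Z = 4.
Z = 4 is beryllium, so the species is beryllium-7.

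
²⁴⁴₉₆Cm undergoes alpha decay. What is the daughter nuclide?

Alpha decay: mass number changes by -4, atomic number by -2.
A: 244 − 4 = 240; Z: 96 − 2 = 94.
Z = 94 is plutonium, so the daughter is ²⁴⁰₉₄Pu.

Pu-240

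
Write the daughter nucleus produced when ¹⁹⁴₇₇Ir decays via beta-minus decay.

Pt-194

Beta-minus decay: mass number changes by +0, atomic number by +1.
A: 194 = 194; Z: 77 + 1 = 78.
Z = 78 is platinum, so the daughter is ¹⁹⁴₇₈Pt.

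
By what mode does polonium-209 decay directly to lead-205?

ΔA = 205 − 209 = -4; ΔZ = 82 − 84 = -2.
A drops by 4 and Z drops by 2 — the signature of alpha emission.

alpha decay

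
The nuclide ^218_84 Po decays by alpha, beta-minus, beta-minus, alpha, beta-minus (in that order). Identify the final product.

Start: (A, Z) = (218, 84).
After α: (214, 82).
After β⁻: (214, 83).
After β⁻: (214, 84).
After α: (210, 82).
After β⁻: (210, 83).
Z = 83 is bismuth.

Bi-210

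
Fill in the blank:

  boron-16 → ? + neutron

Conserve mass number: 16 = A + 1, so A = 15.
Conserve atomic number: 5 = Z + 0, so Z = 5.
Z = 5 is boron, so the species is boron-15.

B-15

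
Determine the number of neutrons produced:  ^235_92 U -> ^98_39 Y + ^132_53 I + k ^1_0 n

Conserve mass number: 235 = 98 + 132 + k, so k = 235 − 230 = 5.
Check atomic number: 92 = 39 + 53 + 0 = 92. ✓

5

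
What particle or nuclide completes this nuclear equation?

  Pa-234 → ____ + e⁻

U-234

Conserve mass number: 234 = A + 0, so A = 234.
Conserve atomic number: 91 = Z − 1, so Z = 92.
Z = 92 is uranium, so the species is U-234.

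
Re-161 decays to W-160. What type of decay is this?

proton emission

ΔA = 160 − 161 = -1; ΔZ = 74 − 75 = -1.
A drops by 1 and Z drops by 1 — a proton was emitted.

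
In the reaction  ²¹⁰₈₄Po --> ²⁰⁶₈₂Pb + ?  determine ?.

alpha particle

Conserve mass number: 210 = 206 + A, so A = 4.
Conserve atomic number: 84 = 82 + Z, so Z = 2.
A = 4 and Z = 2 is ⁴₂He — an alpha particle.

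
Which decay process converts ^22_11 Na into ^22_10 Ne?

beta-plus decay or electron capture

ΔA = 22 − 22 = 0; ΔZ = 10 − 11 = -1.
A is unchanged and Z drops by 1 — a proton has become a neutron (β⁺ emission or electron capture).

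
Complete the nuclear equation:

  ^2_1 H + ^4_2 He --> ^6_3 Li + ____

Conserve mass number: 2 + 4 = 6 + A, so A = 0.
Conserve atomic number: 1 + 2 = 3 + Z, so Z = 0.
A = 0 and Z = 0 is ^0_0 γ — a gamma ray.

gamma ray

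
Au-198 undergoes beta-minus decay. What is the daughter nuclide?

Beta-minus decay: mass number changes by +0, atomic number by +1.
A: 198 = 198; Z: 79 + 1 = 80.
Z = 80 is mercury, so the daughter is Hg-198.

Hg-198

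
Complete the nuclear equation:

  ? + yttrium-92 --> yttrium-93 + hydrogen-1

Conserve mass number: A + 92 = 93 + 1, so A = 2.
Conserve atomic number: Z + 39 = 39 + 1, so Z = 1.
A = 2 and Z = 1 is hydrogen-2 — a deuteron.

deuteron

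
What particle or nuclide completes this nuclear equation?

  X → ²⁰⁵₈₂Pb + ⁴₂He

Po-209

Conserve mass number: A = 205 + 4, so A = 209.
Conserve atomic number: Z = 82 + 2, so Z = 84.
Z = 84 is polonium, so the species is ²⁰⁹₈₄Po.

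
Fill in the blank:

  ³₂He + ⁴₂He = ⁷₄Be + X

Conserve mass number: 3 + 4 = 7 + A, so A = 0.
Conserve atomic number: 2 + 2 = 4 + Z, so Z = 0.
A = 0 and Z = 0 is ⁰₀γ — a gamma ray.

gamma ray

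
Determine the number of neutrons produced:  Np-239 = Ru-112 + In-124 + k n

Conserve mass number: 239 = 112 + 124 + k, so k = 239 − 236 = 3.
Check atomic number: 93 = 44 + 49 + 0 = 93. ✓

3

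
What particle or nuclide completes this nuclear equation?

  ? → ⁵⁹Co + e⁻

Fe-59

Conserve mass number: A = 59 + 0, so A = 59.
Conserve atomic number: Z = 27 − 1, so Z = 26.
Z = 26 is iron, so the species is ⁵⁹Fe.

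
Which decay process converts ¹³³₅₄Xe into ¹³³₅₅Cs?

ΔA = 133 − 133 = 0; ΔZ = 55 − 54 = +1.
A is unchanged and Z rises by 1 — a neutron has become a proton (β⁻ decay).

beta-minus decay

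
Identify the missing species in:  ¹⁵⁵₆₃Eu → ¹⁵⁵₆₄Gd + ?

beta-minus particle

Conserve mass number: 155 = 155 + A, so A = 0.
Conserve atomic number: 63 = 64 + Z, so Z = -1.
A = 0 and Z = -1 is ⁰₋₁e — a beta-minus particle.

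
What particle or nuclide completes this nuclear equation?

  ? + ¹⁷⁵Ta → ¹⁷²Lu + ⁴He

Conserve mass number: A + 175 = 172 + 4, so A = 1.
Conserve atomic number: Z + 73 = 71 + 2, so Z = 0.
A = 1 and Z = 0 is ¹n — a neutron.

neutron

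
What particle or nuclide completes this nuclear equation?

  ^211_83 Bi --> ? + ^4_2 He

Conserve mass number: 211 = A + 4, so A = 207.
Conserve atomic number: 83 = Z + 2, so Z = 81.
Z = 81 is thallium, so the species is ^207_81 Tl.

Tl-207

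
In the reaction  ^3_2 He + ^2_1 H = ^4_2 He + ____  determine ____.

Conserve mass number: 3 + 2 = 4 + A, so A = 1.
Conserve atomic number: 2 + 1 = 2 + Z, so Z = 1.
A = 1 and Z = 1 is ^1_1 H — a proton.

proton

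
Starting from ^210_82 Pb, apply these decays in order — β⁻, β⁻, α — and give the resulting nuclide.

Start: (A, Z) = (210, 82).
After β⁻: (210, 83).
After β⁻: (210, 84).
After α: (206, 82).
Z = 82 is lead.

Pb-206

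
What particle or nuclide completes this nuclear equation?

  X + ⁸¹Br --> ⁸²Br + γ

neutron

Conserve mass number: A + 81 = 82 + 0, so A = 1.
Conserve atomic number: Z + 35 = 35 + 0, so Z = 0.
A = 1 and Z = 0 is ¹n — a neutron.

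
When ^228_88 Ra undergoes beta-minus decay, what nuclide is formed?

Beta-minus decay: mass number changes by +0, atomic number by +1.
A: 228 = 228; Z: 88 + 1 = 89.
Z = 89 is actinium, so the daughter is ^228_89 Ac.

Ac-228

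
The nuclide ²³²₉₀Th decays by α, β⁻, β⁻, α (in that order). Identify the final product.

Ra-224

Start: (A, Z) = (232, 90).
After α: (228, 88).
After β⁻: (228, 89).
After β⁻: (228, 90).
After α: (224, 88).
Z = 88 is radium.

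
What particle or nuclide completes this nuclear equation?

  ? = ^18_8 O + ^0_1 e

Conserve mass number: A = 18 + 0, so A = 18.
Conserve atomic number: Z = 8 + 1, so Z = 9.
Z = 9 is fluorine, so the species is ^18_9 F.

F-18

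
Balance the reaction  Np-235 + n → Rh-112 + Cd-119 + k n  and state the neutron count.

Conserve mass number: 236 = 112 + 119 + k, so k = 236 − 231 = 5.
Check atomic number: 93 = 45 + 48 + 0 = 93. ✓

5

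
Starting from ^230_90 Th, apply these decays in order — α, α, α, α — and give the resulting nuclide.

Pb-214

Start: (A, Z) = (230, 90).
After α: (226, 88).
After α: (222, 86).
After α: (218, 84).
After α: (214, 82).
Z = 82 is lead.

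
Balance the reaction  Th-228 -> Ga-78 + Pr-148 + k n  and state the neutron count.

2

Conserve mass number: 228 = 78 + 148 + k, so k = 228 − 226 = 2.
Check atomic number: 90 = 31 + 59 + 0 = 90. ✓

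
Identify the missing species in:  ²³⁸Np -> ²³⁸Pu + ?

beta-minus particle

Conserve mass number: 238 = 238 + A, so A = 0.
Conserve atomic number: 93 = 94 + Z, so Z = -1.
A = 0 and Z = -1 is e⁻ — a beta-minus particle.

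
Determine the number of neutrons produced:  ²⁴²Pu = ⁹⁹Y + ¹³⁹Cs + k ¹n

Conserve mass number: 242 = 99 + 139 + k, so k = 242 − 238 = 4.
Check atomic number: 94 = 39 + 55 + 0 = 94. ✓

4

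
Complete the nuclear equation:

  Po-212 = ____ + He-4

Conserve mass number: 212 = A + 4, so A = 208.
Conserve atomic number: 84 = Z + 2, so Z = 82.
Z = 82 is lead, so the species is Pb-208.

Pb-208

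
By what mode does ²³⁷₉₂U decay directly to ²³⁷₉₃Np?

beta-minus decay

ΔA = 237 − 237 = 0; ΔZ = 93 − 92 = +1.
A is unchanged and Z rises by 1 — a neutron has become a proton (β⁻ decay).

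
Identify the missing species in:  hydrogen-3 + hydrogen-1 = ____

Conserve mass number: 3 + 1 = A, so A = 4.
Conserve atomic number: 1 + 1 = Z, so Z = 2.
A = 4 and Z = 2 is helium-4 — an alpha particle.

He-4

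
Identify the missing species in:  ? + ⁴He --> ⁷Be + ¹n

Conserve mass number: A + 4 = 7 + 1, so A = 4.
Conserve atomic number: Z + 2 = 4 + 0, so Z = 2.
A = 4 and Z = 2 is ⁴He — an alpha particle.

alpha particle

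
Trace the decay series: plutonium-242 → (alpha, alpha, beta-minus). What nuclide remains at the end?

Pa-234

Start: (A, Z) = (242, 94).
After α: (238, 92).
After α: (234, 90).
After β⁻: (234, 91).
Z = 91 is protactinium.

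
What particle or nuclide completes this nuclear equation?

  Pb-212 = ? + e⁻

Bi-212

Conserve mass number: 212 = A + 0, so A = 212.
Conserve atomic number: 82 = Z − 1, so Z = 83.
Z = 83 is bismuth, so the species is Bi-212.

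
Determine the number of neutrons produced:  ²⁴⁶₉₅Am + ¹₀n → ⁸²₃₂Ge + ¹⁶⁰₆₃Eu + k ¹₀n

Conserve mass number: 247 = 82 + 160 + k, so k = 247 − 242 = 5.
Check atomic number: 95 = 32 + 63 + 0 = 95. ✓

5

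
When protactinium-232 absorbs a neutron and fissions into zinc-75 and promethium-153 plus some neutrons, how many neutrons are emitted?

5

Conserve mass number: 233 = 75 + 153 + k, so k = 233 − 228 = 5.
Check atomic number: 91 = 30 + 61 + 0 = 91. ✓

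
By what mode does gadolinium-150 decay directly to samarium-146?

alpha decay

ΔA = 146 − 150 = -4; ΔZ = 62 − 64 = -2.
A drops by 4 and Z drops by 2 — the signature of alpha emission.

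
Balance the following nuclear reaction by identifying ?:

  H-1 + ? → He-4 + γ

Conserve mass number: 1 + A = 4 + 0, so A = 3.
Conserve atomic number: 1 + Z = 2 + 0, so Z = 1.
A = 3 and Z = 1 is H-3 — a triton.

triton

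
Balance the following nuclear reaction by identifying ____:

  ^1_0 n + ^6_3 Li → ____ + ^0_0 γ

Conserve mass number: 1 + 6 = A + 0, so A = 7.
Conserve atomic number: 0 + 3 = Z + 0, so Z = 3.
Z = 3 is lithium, so the species is ^7_3 Li.

Li-7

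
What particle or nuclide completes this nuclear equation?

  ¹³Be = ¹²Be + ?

neutron

Conserve mass number: 13 = 12 + A, so A = 1.
Conserve atomic number: 4 = 4 + Z, so Z = 0.
A = 1 and Z = 0 is ¹n — a neutron.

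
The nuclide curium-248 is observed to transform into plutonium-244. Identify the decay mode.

alpha decay

ΔA = 244 − 248 = -4; ΔZ = 94 − 96 = -2.
A drops by 4 and Z drops by 2 — the signature of alpha emission.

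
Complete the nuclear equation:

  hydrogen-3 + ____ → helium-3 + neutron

proton

Conserve mass number: 3 + A = 3 + 1, so A = 1.
Conserve atomic number: 1 + Z = 2 + 0, so Z = 1.
A = 1 and Z = 1 is hydrogen-1 — a proton.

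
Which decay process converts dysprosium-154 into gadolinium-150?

ΔA = 150 − 154 = -4; ΔZ = 64 − 66 = -2.
A drops by 4 and Z drops by 2 — the signature of alpha emission.

alpha decay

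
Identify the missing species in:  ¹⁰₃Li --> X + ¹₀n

Conserve mass number: 10 = A + 1, so A = 9.
Conserve atomic number: 3 = Z + 0, so Z = 3.
Z = 3 is lithium, so the species is ⁹₃Li.

Li-9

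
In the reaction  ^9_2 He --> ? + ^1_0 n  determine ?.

Conserve mass number: 9 = A + 1, so A = 8.
Conserve atomic number: 2 = Z + 0, so Z = 2.
Z = 2 is helium, so the species is ^8_2 He.

He-8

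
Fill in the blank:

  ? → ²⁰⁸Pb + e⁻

Conserve mass number: A = 208 + 0, so A = 208.
Conserve atomic number: Z = 82 − 1, so Z = 81.
Z = 81 is thallium, so the species is ²⁰⁸Tl.

Tl-208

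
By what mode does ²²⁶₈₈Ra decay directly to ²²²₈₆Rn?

ΔA = 222 − 226 = -4; ΔZ = 86 − 88 = -2.
A drops by 4 and Z drops by 2 — the signature of alpha emission.

alpha decay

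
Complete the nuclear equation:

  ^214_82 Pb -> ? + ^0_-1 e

Conserve mass number: 214 = A + 0, so A = 214.
Conserve atomic number: 82 = Z − 1, so Z = 83.
Z = 83 is bismuth, so the species is ^214_83 Bi.

Bi-214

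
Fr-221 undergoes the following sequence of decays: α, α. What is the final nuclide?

Bi-213

Start: (A, Z) = (221, 87).
After α: (217, 85).
After α: (213, 83).
Z = 83 is bismuth.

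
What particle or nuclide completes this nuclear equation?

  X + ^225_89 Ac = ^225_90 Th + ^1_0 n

Conserve mass number: A + 225 = 225 + 1, so A = 1.
Conserve atomic number: Z + 89 = 90 + 0, so Z = 1.
A = 1 and Z = 1 is ^1_1 H — a proton.

proton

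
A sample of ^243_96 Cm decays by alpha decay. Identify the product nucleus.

Alpha decay: mass number changes by -4, atomic number by -2.
A: 243 − 4 = 239; Z: 96 − 2 = 94.
Z = 94 is plutonium, so the daughter is ^239_94 Pu.

Pu-239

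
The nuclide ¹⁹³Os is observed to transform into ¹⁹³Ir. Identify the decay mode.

beta-minus decay

ΔA = 193 − 193 = 0; ΔZ = 77 − 76 = +1.
A is unchanged and Z rises by 1 — a neutron has become a proton (β⁻ decay).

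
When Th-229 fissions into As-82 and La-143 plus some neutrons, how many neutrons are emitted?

4

Conserve mass number: 229 = 82 + 143 + k, so k = 229 − 225 = 4.
Check atomic number: 90 = 33 + 57 + 0 = 90. ✓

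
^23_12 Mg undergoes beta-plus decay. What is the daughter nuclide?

Beta-plus decay: mass number changes by +0, atomic number by -1.
A: 23 = 23; Z: 12 − 1 = 11.
Z = 11 is sodium, so the daughter is ^23_11 Na.

Na-23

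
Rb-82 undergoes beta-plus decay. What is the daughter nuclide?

Beta-plus decay: mass number changes by +0, atomic number by -1.
A: 82 = 82; Z: 37 − 1 = 36.
Z = 36 is krypton, so the daughter is Kr-82.

Kr-82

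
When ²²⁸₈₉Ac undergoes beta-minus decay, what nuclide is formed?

Beta-minus decay: mass number changes by +0, atomic number by +1.
A: 228 = 228; Z: 89 + 1 = 90.
Z = 90 is thorium, so the daughter is ²²⁸₉₀Th.

Th-228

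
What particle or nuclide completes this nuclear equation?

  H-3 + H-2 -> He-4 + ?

neutron

Conserve mass number: 3 + 2 = 4 + A, so A = 1.
Conserve atomic number: 1 + 1 = 2 + Z, so Z = 0.
A = 1 and Z = 0 is n — a neutron.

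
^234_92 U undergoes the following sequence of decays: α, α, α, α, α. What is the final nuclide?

Start: (A, Z) = (234, 92).
After α: (230, 90).
After α: (226, 88).
After α: (222, 86).
After α: (218, 84).
After α: (214, 82).
Z = 82 is lead.

Pb-214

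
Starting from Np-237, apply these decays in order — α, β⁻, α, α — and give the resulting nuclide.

Start: (A, Z) = (237, 93).
After α: (233, 91).
After β⁻: (233, 92).
After α: (229, 90).
After α: (225, 88).
Z = 88 is radium.

Ra-225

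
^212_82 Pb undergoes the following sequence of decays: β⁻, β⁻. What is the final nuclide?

Po-212

Start: (A, Z) = (212, 82).
After β⁻: (212, 83).
After β⁻: (212, 84).
Z = 84 is polonium.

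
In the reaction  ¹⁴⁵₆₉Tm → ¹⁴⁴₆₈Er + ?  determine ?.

proton

Conserve mass number: 145 = 144 + A, so A = 1.
Conserve atomic number: 69 = 68 + Z, so Z = 1.
A = 1 and Z = 1 is ¹₁H — a proton.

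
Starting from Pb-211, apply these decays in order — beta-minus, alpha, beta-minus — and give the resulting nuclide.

Pb-207

Start: (A, Z) = (211, 82).
After β⁻: (211, 83).
After α: (207, 81).
After β⁻: (207, 82).
Z = 82 is lead.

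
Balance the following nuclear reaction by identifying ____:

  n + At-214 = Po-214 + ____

Conserve mass number: 1 + 214 = 214 + A, so A = 1.
Conserve atomic number: 0 + 85 = 84 + Z, so Z = 1.
A = 1 and Z = 1 is H-1 — a proton.

proton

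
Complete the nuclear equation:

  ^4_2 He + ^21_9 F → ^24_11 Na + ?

Conserve mass number: 4 + 21 = 24 + A, so A = 1.
Conserve atomic number: 2 + 9 = 11 + Z, so Z = 0.
A = 1 and Z = 0 is ^1_0 n — a neutron.

neutron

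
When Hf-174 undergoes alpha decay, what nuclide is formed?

Yb-170

Alpha decay: mass number changes by -4, atomic number by -2.
A: 174 − 4 = 170; Z: 72 − 2 = 70.
Z = 70 is ytterbium, so the daughter is Yb-170.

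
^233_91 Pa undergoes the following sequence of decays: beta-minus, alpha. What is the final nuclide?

Start: (A, Z) = (233, 91).
After β⁻: (233, 92).
After α: (229, 90).
Z = 90 is thorium.

Th-229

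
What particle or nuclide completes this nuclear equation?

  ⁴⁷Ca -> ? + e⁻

Conserve mass number: 47 = A + 0, so A = 47.
Conserve atomic number: 20 = Z − 1, so Z = 21.
Z = 21 is scandium, so the species is ⁴⁷Sc.

Sc-47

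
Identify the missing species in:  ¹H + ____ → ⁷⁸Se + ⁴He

Br-81

Conserve mass number: 1 + A = 78 + 4, so A = 81.
Conserve atomic number: 1 + Z = 34 + 2, so Z = 35.
Z = 35 is bromine, so the species is ⁸¹Br.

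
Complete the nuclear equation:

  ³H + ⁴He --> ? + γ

Li-7

Conserve mass number: 3 + 4 = A + 0, so A = 7.
Conserve atomic number: 1 + 2 = Z + 0, so Z = 3.
Z = 3 is lithium, so the species is ⁷Li.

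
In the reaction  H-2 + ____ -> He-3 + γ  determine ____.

Conserve mass number: 2 + A = 3 + 0, so A = 1.
Conserve atomic number: 1 + Z = 2 + 0, so Z = 1.
A = 1 and Z = 1 is H-1 — a proton.

proton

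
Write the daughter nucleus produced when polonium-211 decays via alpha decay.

Pb-207

Alpha decay: mass number changes by -4, atomic number by -2.
A: 211 − 4 = 207; Z: 84 − 2 = 82.
Z = 82 is lead, so the daughter is lead-207.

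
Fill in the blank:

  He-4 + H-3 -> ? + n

Li-6

Conserve mass number: 4 + 3 = A + 1, so A = 6.
Conserve atomic number: 2 + 1 = Z + 0, so Z = 3.
Z = 3 is lithium, so the species is Li-6.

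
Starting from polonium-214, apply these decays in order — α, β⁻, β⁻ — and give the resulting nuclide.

Start: (A, Z) = (214, 84).
After α: (210, 82).
After β⁻: (210, 83).
After β⁻: (210, 84).
Z = 84 is polonium.

Po-210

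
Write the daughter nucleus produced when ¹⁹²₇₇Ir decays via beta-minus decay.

Beta-minus decay: mass number changes by +0, atomic number by +1.
A: 192 = 192; Z: 77 + 1 = 78.
Z = 78 is platinum, so the daughter is ¹⁹²₇₈Pt.

Pt-192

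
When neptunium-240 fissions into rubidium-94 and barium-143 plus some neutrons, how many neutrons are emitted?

3

Conserve mass number: 240 = 94 + 143 + k, so k = 240 − 237 = 3.
Check atomic number: 93 = 37 + 56 + 0 = 93. ✓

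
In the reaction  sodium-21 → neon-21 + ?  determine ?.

positron

Conserve mass number: 21 = 21 + A, so A = 0.
Conserve atomic number: 11 = 10 + Z, so Z = 1.
A = 0 and Z = 1 is e⁺ — a positron.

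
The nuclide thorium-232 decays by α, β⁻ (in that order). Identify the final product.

Ac-228

Start: (A, Z) = (232, 90).
After α: (228, 88).
After β⁻: (228, 89).
Z = 89 is actinium.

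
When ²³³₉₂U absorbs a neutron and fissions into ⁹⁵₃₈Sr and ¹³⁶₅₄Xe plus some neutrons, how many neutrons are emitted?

3

Conserve mass number: 234 = 95 + 136 + k, so k = 234 − 231 = 3.
Check atomic number: 92 = 38 + 54 + 0 = 92. ✓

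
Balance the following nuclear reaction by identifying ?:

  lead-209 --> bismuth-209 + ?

Conserve mass number: 209 = 209 + A, so A = 0.
Conserve atomic number: 82 = 83 + Z, so Z = -1.
A = 0 and Z = -1 is e⁻ — a beta-minus particle.

beta-minus particle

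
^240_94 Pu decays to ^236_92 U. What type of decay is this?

ΔA = 236 − 240 = -4; ΔZ = 92 − 94 = -2.
A drops by 4 and Z drops by 2 — the signature of alpha emission.

alpha decay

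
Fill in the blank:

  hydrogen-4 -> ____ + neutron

H-3

Conserve mass number: 4 = A + 1, so A = 3.
Conserve atomic number: 1 = Z + 0, so Z = 1.
A = 3 and Z = 1 is hydrogen-3 — a triton.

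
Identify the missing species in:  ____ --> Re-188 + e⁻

W-188

Conserve mass number: A = 188 + 0, so A = 188.
Conserve atomic number: Z = 75 − 1, so Z = 74.
Z = 74 is tungsten, so the species is W-188.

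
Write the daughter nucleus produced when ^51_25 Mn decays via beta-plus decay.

Beta-plus decay: mass number changes by +0, atomic number by -1.
A: 51 = 51; Z: 25 − 1 = 24.
Z = 24 is chromium, so the daughter is ^51_24 Cr.

Cr-51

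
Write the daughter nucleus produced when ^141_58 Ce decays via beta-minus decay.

Pr-141

Beta-minus decay: mass number changes by +0, atomic number by +1.
A: 141 = 141; Z: 58 + 1 = 59.
Z = 59 is praseodymium, so the daughter is ^141_59 Pr.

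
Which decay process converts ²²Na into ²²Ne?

beta-plus decay or electron capture

ΔA = 22 − 22 = 0; ΔZ = 10 − 11 = -1.
A is unchanged and Z drops by 1 — a proton has become a neutron (β⁺ emission or electron capture).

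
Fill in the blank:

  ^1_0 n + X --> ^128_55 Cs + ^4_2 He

La-131

Conserve mass number: 1 + A = 128 + 4, so A = 131.
Conserve atomic number: 0 + Z = 55 + 2, so Z = 57.
Z = 57 is lanthanum, so the species is ^131_57 La.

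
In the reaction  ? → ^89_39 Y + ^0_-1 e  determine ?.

Conserve mass number: A = 89 + 0, so A = 89.
Conserve atomic number: Z = 39 − 1, so Z = 38.
Z = 38 is strontium, so the species is ^89_38 Sr.

Sr-89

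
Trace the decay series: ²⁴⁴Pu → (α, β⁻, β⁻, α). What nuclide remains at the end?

U-236

Start: (A, Z) = (244, 94).
After α: (240, 92).
After β⁻: (240, 93).
After β⁻: (240, 94).
After α: (236, 92).
Z = 92 is uranium.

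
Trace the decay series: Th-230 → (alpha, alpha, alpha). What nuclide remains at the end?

Start: (A, Z) = (230, 90).
After α: (226, 88).
After α: (222, 86).
After α: (218, 84).
Z = 84 is polonium.

Po-218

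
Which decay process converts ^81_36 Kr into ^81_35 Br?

beta-plus decay or electron capture

ΔA = 81 − 81 = 0; ΔZ = 35 − 36 = -1.
A is unchanged and Z drops by 1 — a proton has become a neutron (β⁺ emission or electron capture).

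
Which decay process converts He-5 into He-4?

ΔA = 4 − 5 = -1; ΔZ = 2 − 2 = +0.
A drops by 1 with Z unchanged — a neutron was emitted.

neutron emission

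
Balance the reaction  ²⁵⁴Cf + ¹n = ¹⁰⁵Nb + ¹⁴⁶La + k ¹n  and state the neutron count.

Conserve mass number: 255 = 105 + 146 + k, so k = 255 − 251 = 4.
Check atomic number: 98 = 41 + 57 + 0 = 98. ✓

4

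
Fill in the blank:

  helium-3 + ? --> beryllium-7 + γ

Conserve mass number: 3 + A = 7 + 0, so A = 4.
Conserve atomic number: 2 + Z = 4 + 0, so Z = 2.
A = 4 and Z = 2 is helium-4 — an alpha particle.

alpha particle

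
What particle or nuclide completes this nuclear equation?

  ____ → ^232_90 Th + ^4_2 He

Conserve mass number: A = 232 + 4, so A = 236.
Conserve atomic number: Z = 90 + 2, so Z = 92.
Z = 92 is uranium, so the species is ^236_92 U.

U-236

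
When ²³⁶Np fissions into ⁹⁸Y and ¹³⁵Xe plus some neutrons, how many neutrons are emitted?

3

Conserve mass number: 236 = 98 + 135 + k, so k = 236 − 233 = 3.
Check atomic number: 93 = 39 + 54 + 0 = 93. ✓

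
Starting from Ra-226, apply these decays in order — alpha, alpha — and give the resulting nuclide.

Start: (A, Z) = (226, 88).
After α: (222, 86).
After α: (218, 84).
Z = 84 is polonium.

Po-218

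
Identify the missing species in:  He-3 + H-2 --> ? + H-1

He-4

Conserve mass number: 3 + 2 = A + 1, so A = 4.
Conserve atomic number: 2 + 1 = Z + 1, so Z = 2.
A = 4 and Z = 2 is He-4 — an alpha particle.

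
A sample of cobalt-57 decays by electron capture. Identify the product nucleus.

Fe-57

Electron capture: mass number changes by +0, atomic number by -1.
A: 57 = 57; Z: 27 − 1 = 26.
Z = 26 is iron, so the daughter is iron-57.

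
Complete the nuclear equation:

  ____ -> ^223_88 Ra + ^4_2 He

Th-227

Conserve mass number: A = 223 + 4, so A = 227.
Conserve atomic number: Z = 88 + 2, so Z = 90.
Z = 90 is thorium, so the species is ^227_90 Th.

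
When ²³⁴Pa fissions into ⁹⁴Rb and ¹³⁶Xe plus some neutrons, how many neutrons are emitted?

4

Conserve mass number: 234 = 94 + 136 + k, so k = 234 − 230 = 4.
Check atomic number: 91 = 37 + 54 + 0 = 91. ✓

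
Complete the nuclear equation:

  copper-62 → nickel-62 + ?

Conserve mass number: 62 = 62 + A, so A = 0.
Conserve atomic number: 29 = 28 + Z, so Z = 1.
A = 0 and Z = 1 is e⁺ — a positron.

positron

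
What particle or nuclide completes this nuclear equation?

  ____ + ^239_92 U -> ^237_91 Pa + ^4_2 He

Conserve mass number: A + 239 = 237 + 4, so A = 2.
Conserve atomic number: Z + 92 = 91 + 2, so Z = 1.
A = 2 and Z = 1 is ^2_1 H — a deuteron.

deuteron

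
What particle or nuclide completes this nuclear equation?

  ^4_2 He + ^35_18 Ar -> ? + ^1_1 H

Conserve mass number: 4 + 35 = A + 1, so A = 38.
Conserve atomic number: 2 + 18 = Z + 1, so Z = 19.
Z = 19 is potassium, so the species is ^38_19 K.

K-38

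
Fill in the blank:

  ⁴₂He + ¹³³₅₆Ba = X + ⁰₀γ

Ce-137

Conserve mass number: 4 + 133 = A + 0, so A = 137.
Conserve atomic number: 2 + 56 = Z + 0, so Z = 58.
Z = 58 is cerium, so the species is ¹³⁷₅₈Ce.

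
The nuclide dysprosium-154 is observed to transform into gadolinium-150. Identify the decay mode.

alpha decay

ΔA = 150 − 154 = -4; ΔZ = 64 − 66 = -2.
A drops by 4 and Z drops by 2 — the signature of alpha emission.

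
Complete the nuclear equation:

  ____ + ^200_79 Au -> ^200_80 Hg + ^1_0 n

Conserve mass number: A + 200 = 200 + 1, so A = 1.
Conserve atomic number: Z + 79 = 80 + 0, so Z = 1.
A = 1 and Z = 1 is ^1_1 H — a proton.

proton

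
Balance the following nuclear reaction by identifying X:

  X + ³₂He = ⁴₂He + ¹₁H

Conserve mass number: A + 3 = 4 + 1, so A = 2.
Conserve atomic number: Z + 2 = 2 + 1, so Z = 1.
A = 2 and Z = 1 is ²₁H — a deuteron.

deuteron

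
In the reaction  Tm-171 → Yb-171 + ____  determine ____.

Conserve mass number: 171 = 171 + A, so A = 0.
Conserve atomic number: 69 = 70 + Z, so Z = -1.
A = 0 and Z = -1 is e⁻ — a beta-minus particle.

beta-minus particle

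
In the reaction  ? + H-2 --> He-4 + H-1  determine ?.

Conserve mass number: A + 2 = 4 + 1, so A = 3.
Conserve atomic number: Z + 1 = 2 + 1, so Z = 2.
Z = 2 is helium, so the species is He-3.

He-3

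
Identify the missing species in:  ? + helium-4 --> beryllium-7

Conserve mass number: A + 4 = 7, so A = 3.
Conserve atomic number: Z + 2 = 4, so Z = 2.
Z = 2 is helium, so the species is helium-3.

He-3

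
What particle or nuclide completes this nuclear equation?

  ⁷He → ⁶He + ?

Conserve mass number: 7 = 6 + A, so A = 1.
Conserve atomic number: 2 = 2 + Z, so Z = 0.
A = 1 and Z = 0 is ¹n — a neutron.

neutron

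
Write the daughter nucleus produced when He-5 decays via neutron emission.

He-4

Neutron emission: mass number changes by -1, atomic number by +0.
A: 5 − 1 = 4; Z: 2 = 2.
Z = 2 is helium, so the daughter is He-4.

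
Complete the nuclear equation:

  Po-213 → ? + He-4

Pb-209

Conserve mass number: 213 = A + 4, so A = 209.
Conserve atomic number: 84 = Z + 2, so Z = 82.
Z = 82 is lead, so the species is Pb-209.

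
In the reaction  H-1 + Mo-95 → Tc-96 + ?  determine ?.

gamma ray

Conserve mass number: 1 + 95 = 96 + A, so A = 0.
Conserve atomic number: 1 + 42 = 43 + Z, so Z = 0.
A = 0 and Z = 0 is γ — a gamma ray.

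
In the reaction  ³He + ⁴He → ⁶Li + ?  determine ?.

proton

Conserve mass number: 3 + 4 = 6 + A, so A = 1.
Conserve atomic number: 2 + 2 = 3 + Z, so Z = 1.
A = 1 and Z = 1 is ¹H — a proton.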